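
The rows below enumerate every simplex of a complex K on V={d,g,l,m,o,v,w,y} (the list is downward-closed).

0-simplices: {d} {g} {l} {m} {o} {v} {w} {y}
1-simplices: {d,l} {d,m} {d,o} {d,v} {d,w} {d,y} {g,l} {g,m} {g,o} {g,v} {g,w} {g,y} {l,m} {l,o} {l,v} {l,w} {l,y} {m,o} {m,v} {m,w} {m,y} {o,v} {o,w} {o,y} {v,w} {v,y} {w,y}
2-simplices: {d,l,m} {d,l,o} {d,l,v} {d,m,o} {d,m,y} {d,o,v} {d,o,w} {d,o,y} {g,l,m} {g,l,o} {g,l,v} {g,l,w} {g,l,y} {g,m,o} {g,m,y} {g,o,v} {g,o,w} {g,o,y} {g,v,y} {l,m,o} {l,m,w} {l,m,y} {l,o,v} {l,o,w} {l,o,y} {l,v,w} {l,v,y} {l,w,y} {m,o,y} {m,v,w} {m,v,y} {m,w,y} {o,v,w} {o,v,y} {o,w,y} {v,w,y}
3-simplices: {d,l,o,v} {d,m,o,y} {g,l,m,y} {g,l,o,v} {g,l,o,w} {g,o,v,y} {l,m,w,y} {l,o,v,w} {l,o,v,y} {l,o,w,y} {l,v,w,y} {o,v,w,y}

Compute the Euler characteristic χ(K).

χ(K)=5

n_0=8 n_1=27 n_2=36 n_3=12
χ=+8−27+36−12=5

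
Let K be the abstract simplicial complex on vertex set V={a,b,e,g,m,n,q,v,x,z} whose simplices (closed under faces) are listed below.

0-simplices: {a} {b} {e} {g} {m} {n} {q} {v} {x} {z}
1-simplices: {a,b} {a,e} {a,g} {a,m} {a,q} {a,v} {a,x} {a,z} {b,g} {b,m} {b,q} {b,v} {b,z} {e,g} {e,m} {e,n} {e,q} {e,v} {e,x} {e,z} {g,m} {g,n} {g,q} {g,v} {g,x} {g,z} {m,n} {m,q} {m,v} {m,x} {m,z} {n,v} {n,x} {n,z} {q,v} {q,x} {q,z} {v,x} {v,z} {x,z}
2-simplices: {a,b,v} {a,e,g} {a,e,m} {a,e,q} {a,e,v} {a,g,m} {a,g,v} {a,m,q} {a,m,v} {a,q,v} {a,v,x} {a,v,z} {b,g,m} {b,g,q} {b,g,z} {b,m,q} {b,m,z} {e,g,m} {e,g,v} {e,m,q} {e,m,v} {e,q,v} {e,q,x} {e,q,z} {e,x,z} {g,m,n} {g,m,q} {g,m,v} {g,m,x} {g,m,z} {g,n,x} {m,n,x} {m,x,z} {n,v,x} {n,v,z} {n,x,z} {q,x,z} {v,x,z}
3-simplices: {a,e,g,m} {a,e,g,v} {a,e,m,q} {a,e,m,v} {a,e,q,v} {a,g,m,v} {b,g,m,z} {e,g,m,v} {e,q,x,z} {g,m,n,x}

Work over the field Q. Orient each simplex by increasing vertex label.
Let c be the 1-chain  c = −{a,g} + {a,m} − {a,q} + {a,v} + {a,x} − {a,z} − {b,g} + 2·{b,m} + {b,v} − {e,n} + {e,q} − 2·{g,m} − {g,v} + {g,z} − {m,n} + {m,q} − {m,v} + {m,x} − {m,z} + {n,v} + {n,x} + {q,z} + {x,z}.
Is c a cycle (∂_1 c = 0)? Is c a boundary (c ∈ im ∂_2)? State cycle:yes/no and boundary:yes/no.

n_0=10 n_1=40 n_2=38 n_3=10  [Q]
∂1: piv[ab,ae,ag,am,aq,av,ax,az,en] rk=9  ker:bg,bm,bq,bv,bz,eg,em,eq,ev,ex,ez,gm,gn,gq,gv,gx,gz,mn,mq,mv,mx,mz,nv,nx,nz,qv,qx,qz,vx,vz,xz
∂2: piv[abv,aeg,aem,aeq,aev,agm,agv,amq,amv,aqv,avx,avz,bgm,bgq,bgz,bmq,bmz,eqx,eqz,exz,gmn,gmx,gnx,mxz,nvx,nvz,nxz] rk=27  ker:egm,egv,emq,emv,eqv,gmq,gmv,gmz,mnx,qxz,vxz
∂3: piv[aegm,aegv,aemq,aemv,aeqv,agmv,bgmz,eqxz,gmnx] rk=9  ker:egmv
∂1c = −2·{b} + 2·{m} − 4·{n} + {v} + 2·{x} + {z}

cycle:no boundary:no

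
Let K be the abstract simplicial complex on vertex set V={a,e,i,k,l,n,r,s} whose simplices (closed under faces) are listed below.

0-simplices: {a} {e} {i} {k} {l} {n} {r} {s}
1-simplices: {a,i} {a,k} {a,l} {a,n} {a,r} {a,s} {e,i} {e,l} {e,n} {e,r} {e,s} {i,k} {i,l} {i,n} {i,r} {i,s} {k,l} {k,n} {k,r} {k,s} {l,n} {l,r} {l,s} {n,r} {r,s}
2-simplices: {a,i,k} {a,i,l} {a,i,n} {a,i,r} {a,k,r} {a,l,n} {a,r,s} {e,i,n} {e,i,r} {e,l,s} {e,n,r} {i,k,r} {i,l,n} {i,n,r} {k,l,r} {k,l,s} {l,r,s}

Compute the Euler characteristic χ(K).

n_0=8 n_1=25 n_2=17
χ=+8−25+17=0

χ(K)=0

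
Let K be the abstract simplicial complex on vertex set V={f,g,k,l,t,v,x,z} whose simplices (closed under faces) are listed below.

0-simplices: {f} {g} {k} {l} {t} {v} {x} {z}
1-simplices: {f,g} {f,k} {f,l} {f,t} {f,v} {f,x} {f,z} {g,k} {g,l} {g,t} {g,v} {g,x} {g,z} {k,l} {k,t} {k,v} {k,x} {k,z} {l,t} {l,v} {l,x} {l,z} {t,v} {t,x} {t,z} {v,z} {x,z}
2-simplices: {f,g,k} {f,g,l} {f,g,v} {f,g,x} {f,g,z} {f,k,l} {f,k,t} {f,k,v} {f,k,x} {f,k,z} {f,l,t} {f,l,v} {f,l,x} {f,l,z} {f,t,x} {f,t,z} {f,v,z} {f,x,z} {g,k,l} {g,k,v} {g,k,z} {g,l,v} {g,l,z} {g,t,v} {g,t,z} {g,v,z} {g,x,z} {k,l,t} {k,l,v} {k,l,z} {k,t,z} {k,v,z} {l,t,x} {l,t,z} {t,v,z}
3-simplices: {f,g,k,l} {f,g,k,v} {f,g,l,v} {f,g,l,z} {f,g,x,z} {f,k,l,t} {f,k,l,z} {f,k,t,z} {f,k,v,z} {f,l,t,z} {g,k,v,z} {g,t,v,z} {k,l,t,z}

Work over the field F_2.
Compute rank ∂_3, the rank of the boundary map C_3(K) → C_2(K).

rank∂_3=12

n_0=8 n_1=27 n_2=35 n_3=13  [Z2]
∂1: piv[fg,fk,fl,ft,fv,fx,fz] rk=7  ker:gk,gl,gt,gv,gx,gz,kl,kt,kv,kx,kz,lt,lv,lx,lz,tv,tx,tz,vz,xz
∂2: piv[fgk,fgl,fgv,fgx,fgz,fkl,fkt,fkv,fkx,fkz,flt,flv,flx,flz,ftx,ftz,fvz,fxz,gtv,gtz] rk=20  ker:gkl,gkv,gkz,glv,glz,gvz,gxz,klt,klv,klz,ktz,kvz,ltx,ltz,tvz
∂3: piv[fgkl,fgkv,fglv,fglz,fgxz,fklt,fklz,fktz,fkvz,fltz,gkvz,gtvz] rk=12  ker:kltz
rk∂_3=12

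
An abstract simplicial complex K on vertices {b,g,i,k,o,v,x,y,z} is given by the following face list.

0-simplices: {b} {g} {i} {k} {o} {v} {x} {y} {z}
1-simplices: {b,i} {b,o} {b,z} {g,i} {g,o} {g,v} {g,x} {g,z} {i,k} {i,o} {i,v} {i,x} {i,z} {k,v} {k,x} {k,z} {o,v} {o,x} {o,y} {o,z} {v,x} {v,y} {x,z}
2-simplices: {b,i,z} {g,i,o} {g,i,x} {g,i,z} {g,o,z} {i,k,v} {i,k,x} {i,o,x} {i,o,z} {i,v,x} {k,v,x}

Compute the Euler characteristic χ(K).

χ(K)=-3

n_0=9 n_1=23 n_2=11
χ=+9−23+11=-3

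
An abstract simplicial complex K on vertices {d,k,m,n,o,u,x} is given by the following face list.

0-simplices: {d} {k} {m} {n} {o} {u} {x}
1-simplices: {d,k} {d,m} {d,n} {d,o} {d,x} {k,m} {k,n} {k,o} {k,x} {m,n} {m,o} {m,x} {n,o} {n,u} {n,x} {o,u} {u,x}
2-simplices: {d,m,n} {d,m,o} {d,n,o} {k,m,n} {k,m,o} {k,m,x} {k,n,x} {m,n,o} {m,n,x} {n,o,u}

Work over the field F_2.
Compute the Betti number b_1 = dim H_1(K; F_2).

b_1=3

n_0=7 n_1=17 n_2=10  [Z2]
∂1: piv[dk,dm,dn,do,dx,nu] rk=6  ker:km,kn,ko,kx,mn,mo,mx,no,nx,ou,ux
∂2: piv[dmn,dmo,dno,kmn,kmo,kmx,knx,nou] rk=8  ker:mno,mnx
b_1=(17−6)−8=3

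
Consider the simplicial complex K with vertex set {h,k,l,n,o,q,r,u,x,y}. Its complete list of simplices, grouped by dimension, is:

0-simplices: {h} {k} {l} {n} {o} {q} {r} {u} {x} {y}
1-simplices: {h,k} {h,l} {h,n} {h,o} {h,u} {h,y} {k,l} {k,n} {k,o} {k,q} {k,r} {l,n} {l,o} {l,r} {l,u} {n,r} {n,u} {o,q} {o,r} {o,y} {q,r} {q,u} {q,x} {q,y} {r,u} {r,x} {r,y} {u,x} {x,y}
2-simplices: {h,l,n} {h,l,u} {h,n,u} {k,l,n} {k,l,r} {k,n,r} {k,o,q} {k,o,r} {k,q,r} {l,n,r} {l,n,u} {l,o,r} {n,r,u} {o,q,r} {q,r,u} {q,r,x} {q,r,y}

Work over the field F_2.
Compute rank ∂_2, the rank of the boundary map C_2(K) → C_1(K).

n_0=10 n_1=29 n_2=17  [Z2]
∂1: piv[hk,hl,hn,ho,hu,hy,kq,kr,qx] rk=9  ker:kl,kn,ko,ln,lo,lr,lu,nr,nu,oq,or,oy,qr,qu,qy,ru,rx,ry,ux,xy
∂2: piv[hln,hlu,hnu,kln,klr,knr,koq,kor,kqr,lor,nru,qru,qrx,qry] rk=14  ker:lnr,lnu,oqr
rk∂_2=14

rank∂_2=14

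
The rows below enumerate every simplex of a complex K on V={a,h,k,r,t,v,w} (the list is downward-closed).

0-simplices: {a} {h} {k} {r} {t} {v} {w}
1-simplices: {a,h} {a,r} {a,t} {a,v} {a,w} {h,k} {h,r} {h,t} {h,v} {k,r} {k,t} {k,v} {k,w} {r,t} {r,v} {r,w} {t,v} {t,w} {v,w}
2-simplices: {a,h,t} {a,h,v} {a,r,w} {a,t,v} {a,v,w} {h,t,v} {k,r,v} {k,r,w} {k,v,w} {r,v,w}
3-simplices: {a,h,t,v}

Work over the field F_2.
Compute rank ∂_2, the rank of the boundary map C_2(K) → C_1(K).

rank∂_2=8

n_0=7 n_1=19 n_2=10 n_3=1  [Z2]
∂1: piv[ah,ar,at,av,aw,hk] rk=6  ker:hr,ht,hv,kr,kt,kv,kw,rt,rv,rw,tv,tw,vw
∂2: piv[aht,ahv,arw,atv,avw,krv,krw,kvw] rk=8  ker:htv,rvw
∂3: piv[ahtv] rk=1
rk∂_2=8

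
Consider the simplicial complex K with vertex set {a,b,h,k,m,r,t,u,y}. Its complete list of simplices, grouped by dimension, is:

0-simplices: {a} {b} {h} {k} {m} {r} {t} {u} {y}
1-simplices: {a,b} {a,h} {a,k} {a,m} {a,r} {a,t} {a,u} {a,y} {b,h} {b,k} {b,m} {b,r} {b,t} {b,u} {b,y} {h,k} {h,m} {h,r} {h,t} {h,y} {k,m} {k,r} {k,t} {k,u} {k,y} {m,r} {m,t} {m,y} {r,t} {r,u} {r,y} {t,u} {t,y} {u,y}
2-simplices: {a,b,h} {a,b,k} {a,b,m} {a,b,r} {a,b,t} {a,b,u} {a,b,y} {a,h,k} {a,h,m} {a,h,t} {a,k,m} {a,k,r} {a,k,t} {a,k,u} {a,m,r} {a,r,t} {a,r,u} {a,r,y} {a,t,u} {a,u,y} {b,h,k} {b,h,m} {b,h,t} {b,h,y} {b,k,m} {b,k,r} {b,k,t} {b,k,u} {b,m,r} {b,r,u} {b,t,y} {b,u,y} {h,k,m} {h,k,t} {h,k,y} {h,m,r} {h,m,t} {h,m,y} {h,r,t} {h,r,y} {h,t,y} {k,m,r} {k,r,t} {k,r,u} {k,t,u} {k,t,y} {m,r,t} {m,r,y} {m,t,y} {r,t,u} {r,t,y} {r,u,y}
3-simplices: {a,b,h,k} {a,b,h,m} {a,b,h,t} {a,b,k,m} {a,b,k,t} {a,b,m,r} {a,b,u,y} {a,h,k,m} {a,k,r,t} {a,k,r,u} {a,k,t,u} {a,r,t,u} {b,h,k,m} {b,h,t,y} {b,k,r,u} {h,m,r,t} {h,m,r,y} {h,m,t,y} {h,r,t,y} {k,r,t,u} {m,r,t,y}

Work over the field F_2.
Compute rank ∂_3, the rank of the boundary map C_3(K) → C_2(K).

rank∂_3=18

n_0=9 n_1=34 n_2=52 n_3=21  [Z2]
∂1: piv[ab,ah,ak,am,ar,at,au,ay] rk=8  ker:bh,bk,bm,br,bt,bu,by,hk,hm,hr,ht,hy,km,kr,kt,ku,ky,mr,mt,my,rt,ru,ry,tu,ty,uy
∂2: piv[abh,abk,abm,abr,abt,abu,aby,ahk,ahm,aht,akm,akr,akt,aku,amr,art,aru,ary,atu,auy,bhy,bty,hky,hmr,hmt,hmy] rk=26  ker:bhk,bhm,bht,bkm,bkr,bkt,bku,bmr,bru,buy,hkm,hkt,hrt,hry,hty,kmr,krt,kru,ktu,kty,mrt,mry,mty,rtu,rty,ruy
∂3: piv[abhk,abhm,abht,abkm,abkt,abmr,abuy,ahkm,akrt,akru,aktu,artu,bhty,bkru,hmrt,hmry,hmty,hrty] rk=18  ker:bhkm,krtu,mrty
rk∂_3=18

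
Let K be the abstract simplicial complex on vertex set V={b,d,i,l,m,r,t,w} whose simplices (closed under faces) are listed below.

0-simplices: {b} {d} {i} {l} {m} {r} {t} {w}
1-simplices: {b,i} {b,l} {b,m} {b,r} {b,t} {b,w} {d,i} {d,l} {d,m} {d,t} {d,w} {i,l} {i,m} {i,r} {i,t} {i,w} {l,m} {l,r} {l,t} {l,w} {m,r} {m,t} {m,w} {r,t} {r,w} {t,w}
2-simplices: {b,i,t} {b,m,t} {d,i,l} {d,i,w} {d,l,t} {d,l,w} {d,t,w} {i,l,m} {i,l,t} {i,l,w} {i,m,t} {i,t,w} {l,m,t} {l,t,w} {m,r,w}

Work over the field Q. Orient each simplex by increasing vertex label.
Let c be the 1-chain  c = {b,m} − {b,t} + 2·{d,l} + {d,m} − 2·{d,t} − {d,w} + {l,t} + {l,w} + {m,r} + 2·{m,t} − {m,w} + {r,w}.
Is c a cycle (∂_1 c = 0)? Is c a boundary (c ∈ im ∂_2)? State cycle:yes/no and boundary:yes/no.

cycle:yes boundary:no

n_0=8 n_1=26 n_2=15  [Q]
∂1: piv[bi,bl,bm,br,bt,bw,di] rk=7  ker:dl,dm,dt,dw,il,im,ir,it,iw,lm,lr,lt,lw,mr,mt,mw,rt,rw,tw
∂2: piv[bit,bmt,dil,diw,dlt,dlw,dtw,ilm,ilt,imt,mrw] rk=11  ker:ilw,itw,lmt,ltw
∂1c = 0
c vs im∂2: residual ≠ 0 ⇒ not boundary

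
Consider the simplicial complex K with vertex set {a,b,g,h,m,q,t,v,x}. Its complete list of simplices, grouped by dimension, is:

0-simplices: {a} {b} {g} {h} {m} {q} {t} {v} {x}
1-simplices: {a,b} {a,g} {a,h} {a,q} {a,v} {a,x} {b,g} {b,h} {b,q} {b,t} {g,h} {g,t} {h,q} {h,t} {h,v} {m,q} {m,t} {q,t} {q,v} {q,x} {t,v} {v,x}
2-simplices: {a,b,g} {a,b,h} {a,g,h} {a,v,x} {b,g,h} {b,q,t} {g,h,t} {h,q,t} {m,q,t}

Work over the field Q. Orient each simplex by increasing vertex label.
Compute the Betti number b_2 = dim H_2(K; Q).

n_0=9 n_1=22 n_2=9  [Q]
∂1: piv[ab,ag,ah,aq,av,ax,bt,mq] rk=8  ker:bg,bh,bq,gh,gt,hq,ht,hv,mt,qt,qv,qx,tv,vx
∂2: piv[abg,abh,agh,avx,bqt,ght,hqt,mqt] rk=8  ker:bgh
b_2=(9−8)−0=1

b_2=1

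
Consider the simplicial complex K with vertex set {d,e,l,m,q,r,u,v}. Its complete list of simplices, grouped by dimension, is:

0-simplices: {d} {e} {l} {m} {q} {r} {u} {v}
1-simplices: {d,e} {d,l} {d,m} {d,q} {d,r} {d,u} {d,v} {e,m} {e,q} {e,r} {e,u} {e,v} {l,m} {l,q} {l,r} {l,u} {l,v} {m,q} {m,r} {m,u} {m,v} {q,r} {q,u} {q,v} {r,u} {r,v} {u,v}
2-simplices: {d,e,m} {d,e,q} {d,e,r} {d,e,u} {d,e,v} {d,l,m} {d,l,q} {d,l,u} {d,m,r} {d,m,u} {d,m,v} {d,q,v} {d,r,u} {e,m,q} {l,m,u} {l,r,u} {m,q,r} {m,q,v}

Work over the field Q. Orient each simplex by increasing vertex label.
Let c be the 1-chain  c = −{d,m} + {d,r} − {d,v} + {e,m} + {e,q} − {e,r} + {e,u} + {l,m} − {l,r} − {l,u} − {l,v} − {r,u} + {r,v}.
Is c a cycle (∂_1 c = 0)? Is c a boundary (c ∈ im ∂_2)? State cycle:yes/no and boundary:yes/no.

cycle:no boundary:no

n_0=8 n_1=27 n_2=18  [Q]
∂1: piv[de,dl,dm,dq,dr,du,dv] rk=7  ker:em,eq,er,eu,ev,lm,lq,lr,lu,lv,mq,mr,mu,mv,qr,qu,qv,ru,rv,uv
∂2: piv[dem,deq,der,deu,dev,dlm,dlq,dlu,dmr,dmu,dmv,dqv,dru,emq,lru,mqr] rk=16  ker:lmu,mqv
∂1c = {d} − 2·{e} + 2·{l} + {m} + {q} − {r} − {u} − {v}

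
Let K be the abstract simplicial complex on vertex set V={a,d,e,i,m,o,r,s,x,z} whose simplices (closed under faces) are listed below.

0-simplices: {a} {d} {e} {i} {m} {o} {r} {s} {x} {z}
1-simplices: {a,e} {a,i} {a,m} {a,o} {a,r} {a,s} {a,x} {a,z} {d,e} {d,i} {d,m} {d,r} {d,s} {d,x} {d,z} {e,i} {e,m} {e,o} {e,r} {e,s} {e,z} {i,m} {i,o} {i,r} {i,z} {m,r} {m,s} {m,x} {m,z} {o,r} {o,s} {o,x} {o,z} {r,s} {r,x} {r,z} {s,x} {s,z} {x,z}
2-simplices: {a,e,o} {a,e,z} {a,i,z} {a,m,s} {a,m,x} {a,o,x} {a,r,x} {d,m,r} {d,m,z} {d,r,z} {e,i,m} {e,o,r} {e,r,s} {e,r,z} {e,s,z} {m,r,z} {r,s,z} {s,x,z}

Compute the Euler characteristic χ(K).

χ(K)=-11

n_0=10 n_1=39 n_2=18
χ=+10−39+18=-11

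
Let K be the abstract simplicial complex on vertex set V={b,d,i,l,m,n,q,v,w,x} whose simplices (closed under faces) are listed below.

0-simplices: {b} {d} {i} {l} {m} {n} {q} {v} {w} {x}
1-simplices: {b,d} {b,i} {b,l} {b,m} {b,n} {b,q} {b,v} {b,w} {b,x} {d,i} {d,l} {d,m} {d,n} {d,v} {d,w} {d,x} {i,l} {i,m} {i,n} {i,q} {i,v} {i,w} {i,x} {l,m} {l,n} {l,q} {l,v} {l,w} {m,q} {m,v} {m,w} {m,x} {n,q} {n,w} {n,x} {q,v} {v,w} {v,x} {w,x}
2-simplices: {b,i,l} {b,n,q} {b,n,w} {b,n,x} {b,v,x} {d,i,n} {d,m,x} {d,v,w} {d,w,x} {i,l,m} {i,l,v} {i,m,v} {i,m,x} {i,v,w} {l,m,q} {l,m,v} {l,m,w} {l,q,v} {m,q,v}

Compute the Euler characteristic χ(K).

n_0=10 n_1=39 n_2=19
χ=+10−39+19=-10

χ(K)=-10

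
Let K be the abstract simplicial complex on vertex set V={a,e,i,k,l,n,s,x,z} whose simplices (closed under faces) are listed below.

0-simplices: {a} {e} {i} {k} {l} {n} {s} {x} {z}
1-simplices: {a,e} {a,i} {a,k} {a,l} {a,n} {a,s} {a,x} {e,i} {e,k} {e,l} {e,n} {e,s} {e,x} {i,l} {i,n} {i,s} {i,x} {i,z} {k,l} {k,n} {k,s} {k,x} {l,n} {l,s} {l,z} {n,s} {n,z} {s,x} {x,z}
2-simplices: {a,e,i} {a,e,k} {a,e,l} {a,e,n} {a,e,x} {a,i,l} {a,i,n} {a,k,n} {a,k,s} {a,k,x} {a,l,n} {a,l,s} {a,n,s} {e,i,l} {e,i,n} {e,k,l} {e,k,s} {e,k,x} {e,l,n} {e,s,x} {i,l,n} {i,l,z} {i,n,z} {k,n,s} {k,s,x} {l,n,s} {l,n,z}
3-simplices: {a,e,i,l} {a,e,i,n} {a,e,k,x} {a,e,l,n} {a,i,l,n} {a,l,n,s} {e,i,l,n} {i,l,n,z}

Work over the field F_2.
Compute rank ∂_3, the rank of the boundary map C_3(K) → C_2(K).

n_0=9 n_1=29 n_2=27 n_3=8  [Z2]
∂1: piv[ae,ai,ak,al,an,as,ax,iz] rk=8  ker:ei,ek,el,en,es,ex,il,in,is,ix,kl,kn,ks,kx,ln,ls,lz,ns,nz,sx,xz
∂2: piv[aei,aek,ael,aen,aex,ail,ain,akn,aks,akx,aln,als,ans,ekl,eks,esx,ilz,inz] rk=18  ker:eil,ein,ekx,eln,iln,kns,ksx,lns,lnz
∂3: piv[aeil,aein,aekx,aeln,ailn,alns,ilnz] rk=7  ker:eiln
rk∂_3=7

rank∂_3=7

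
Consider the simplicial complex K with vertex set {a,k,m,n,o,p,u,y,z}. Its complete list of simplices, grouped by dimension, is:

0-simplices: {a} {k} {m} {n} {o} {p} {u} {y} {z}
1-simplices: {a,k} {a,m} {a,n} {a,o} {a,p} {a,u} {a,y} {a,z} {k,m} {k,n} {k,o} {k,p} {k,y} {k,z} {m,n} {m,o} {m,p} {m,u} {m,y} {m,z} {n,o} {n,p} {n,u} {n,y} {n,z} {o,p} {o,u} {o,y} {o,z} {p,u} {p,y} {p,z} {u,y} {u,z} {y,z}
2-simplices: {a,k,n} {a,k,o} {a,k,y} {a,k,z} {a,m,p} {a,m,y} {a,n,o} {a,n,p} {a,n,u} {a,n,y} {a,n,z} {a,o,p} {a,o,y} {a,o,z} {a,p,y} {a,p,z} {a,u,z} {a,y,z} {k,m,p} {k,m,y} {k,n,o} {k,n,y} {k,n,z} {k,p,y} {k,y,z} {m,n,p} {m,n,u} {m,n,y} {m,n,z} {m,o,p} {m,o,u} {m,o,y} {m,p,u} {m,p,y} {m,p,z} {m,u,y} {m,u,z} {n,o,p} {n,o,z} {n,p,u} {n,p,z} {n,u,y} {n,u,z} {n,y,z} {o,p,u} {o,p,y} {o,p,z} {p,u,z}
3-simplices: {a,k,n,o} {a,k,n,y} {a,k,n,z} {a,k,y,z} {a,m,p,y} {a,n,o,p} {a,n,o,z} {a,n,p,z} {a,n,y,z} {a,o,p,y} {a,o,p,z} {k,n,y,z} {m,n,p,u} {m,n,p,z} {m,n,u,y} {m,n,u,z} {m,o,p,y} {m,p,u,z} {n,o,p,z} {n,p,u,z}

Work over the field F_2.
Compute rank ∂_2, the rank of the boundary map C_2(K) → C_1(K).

rank∂_2=27

n_0=9 n_1=35 n_2=48 n_3=20  [Z2]
∂1: piv[ak,am,an,ao,ap,au,ay,az] rk=8  ker:km,kn,ko,kp,ky,kz,mn,mo,mp,mu,my,mz,no,np,nu,ny,nz,op,ou,oy,oz,pu,py,pz,uy,uz,yz
∂2: piv[akn,ako,aky,akz,amp,amy,ano,anp,anu,any,anz,aop,aoy,aoz,apy,apz,auz,ayz,kmp,kmy,mnp,mnu,mnz,mop,mou,mpu,muy] rk=27  ker:kno,kny,knz,kpy,kyz,mny,moy,mpy,mpz,muz,nop,noz,npu,npz,nuy,nuz,nyz,opu,opy,opz,puz
∂3: piv[akno,akny,aknz,akyz,ampy,anop,anoz,anpz,anyz,aopy,aopz,mnpu,mnpz,mnuy,mnuz,mopy,mpuz] rk=17  ker:knyz,nopz,npuz
rk∂_2=27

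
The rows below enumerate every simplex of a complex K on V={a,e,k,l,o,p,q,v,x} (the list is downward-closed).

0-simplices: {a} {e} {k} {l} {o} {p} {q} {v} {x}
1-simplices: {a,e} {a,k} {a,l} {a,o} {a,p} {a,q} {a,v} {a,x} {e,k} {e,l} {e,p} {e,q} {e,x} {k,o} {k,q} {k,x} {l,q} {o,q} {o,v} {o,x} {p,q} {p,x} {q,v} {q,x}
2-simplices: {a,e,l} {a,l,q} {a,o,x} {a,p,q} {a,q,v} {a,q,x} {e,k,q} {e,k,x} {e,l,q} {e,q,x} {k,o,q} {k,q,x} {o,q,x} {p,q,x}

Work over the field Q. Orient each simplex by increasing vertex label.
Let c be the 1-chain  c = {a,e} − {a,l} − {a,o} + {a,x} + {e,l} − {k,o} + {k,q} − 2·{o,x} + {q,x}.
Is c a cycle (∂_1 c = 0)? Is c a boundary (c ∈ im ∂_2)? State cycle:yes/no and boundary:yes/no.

n_0=9 n_1=24 n_2=14  [Q]
∂1: piv[ae,ak,al,ao,ap,aq,av,ax] rk=8  ker:ek,el,ep,eq,ex,ko,kq,kx,lq,oq,ov,ox,pq,px,qv,qx
∂2: piv[ael,alq,aox,apq,aqv,aqx,ekq,ekx,elq,eqx,koq,oqx,pqx] rk=13  ker:kqx
∂1c = 0
c vs im∂2: reduces to 0 ⇒ boundary

cycle:yes boundary:yes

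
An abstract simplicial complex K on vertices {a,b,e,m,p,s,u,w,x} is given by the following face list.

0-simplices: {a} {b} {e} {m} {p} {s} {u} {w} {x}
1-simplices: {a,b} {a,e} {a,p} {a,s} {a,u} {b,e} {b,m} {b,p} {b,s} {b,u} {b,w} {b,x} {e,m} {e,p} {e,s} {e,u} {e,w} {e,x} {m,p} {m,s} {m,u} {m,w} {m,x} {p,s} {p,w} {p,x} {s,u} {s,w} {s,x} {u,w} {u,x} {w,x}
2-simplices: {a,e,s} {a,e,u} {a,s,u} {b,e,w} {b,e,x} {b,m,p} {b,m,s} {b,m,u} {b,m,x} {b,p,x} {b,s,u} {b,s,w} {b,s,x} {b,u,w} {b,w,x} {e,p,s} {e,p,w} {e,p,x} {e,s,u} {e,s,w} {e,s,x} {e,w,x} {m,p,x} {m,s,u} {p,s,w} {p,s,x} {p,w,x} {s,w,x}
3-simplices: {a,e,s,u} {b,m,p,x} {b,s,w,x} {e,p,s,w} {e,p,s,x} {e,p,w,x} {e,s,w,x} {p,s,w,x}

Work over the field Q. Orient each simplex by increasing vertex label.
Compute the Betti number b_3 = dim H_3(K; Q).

n_0=9 n_1=32 n_2=28 n_3=8  [Q]
∂1: piv[ab,ae,ap,as,au,bm,bw,bx] rk=8  ker:be,bp,bs,bu,em,ep,es,eu,ew,ex,mp,ms,mu,mw,mx,ps,pw,px,su,sw,sx,uw,ux,wx
∂2: piv[aes,aeu,asu,bew,bex,bmp,bms,bmu,bmx,bpx,bsu,bsw,bsx,buw,bwx,eps,epw,epx,esw] rk=19  ker:esu,esx,ewx,mpx,msu,psw,psx,pwx,swx
∂3: piv[aesu,bmpx,bswx,epsw,epsx,epwx,eswx] rk=7  ker:pswx
b_3=(8−7)−0=1

b_3=1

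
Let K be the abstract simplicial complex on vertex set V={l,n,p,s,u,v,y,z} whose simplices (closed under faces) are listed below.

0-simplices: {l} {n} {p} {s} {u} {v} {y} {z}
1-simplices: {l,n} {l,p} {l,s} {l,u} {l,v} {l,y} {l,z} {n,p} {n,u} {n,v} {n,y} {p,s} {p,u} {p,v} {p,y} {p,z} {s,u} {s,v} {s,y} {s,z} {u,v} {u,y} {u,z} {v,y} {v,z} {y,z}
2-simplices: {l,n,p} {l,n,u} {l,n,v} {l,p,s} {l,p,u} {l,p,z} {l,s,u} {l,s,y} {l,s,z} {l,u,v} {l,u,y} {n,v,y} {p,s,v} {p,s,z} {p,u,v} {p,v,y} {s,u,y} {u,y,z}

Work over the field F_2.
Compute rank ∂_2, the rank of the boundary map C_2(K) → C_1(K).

rank∂_2=16

n_0=8 n_1=26 n_2=18  [Z2]
∂1: piv[ln,lp,ls,lu,lv,ly,lz] rk=7  ker:np,nu,nv,ny,ps,pu,pv,py,pz,su,sv,sy,sz,uv,uy,uz,vy,vz,yz
∂2: piv[lnp,lnu,lnv,lps,lpu,lpz,lsu,lsy,lsz,luv,luy,nvy,psv,puv,pvy,uyz] rk=16  ker:psz,suy
rk∂_2=16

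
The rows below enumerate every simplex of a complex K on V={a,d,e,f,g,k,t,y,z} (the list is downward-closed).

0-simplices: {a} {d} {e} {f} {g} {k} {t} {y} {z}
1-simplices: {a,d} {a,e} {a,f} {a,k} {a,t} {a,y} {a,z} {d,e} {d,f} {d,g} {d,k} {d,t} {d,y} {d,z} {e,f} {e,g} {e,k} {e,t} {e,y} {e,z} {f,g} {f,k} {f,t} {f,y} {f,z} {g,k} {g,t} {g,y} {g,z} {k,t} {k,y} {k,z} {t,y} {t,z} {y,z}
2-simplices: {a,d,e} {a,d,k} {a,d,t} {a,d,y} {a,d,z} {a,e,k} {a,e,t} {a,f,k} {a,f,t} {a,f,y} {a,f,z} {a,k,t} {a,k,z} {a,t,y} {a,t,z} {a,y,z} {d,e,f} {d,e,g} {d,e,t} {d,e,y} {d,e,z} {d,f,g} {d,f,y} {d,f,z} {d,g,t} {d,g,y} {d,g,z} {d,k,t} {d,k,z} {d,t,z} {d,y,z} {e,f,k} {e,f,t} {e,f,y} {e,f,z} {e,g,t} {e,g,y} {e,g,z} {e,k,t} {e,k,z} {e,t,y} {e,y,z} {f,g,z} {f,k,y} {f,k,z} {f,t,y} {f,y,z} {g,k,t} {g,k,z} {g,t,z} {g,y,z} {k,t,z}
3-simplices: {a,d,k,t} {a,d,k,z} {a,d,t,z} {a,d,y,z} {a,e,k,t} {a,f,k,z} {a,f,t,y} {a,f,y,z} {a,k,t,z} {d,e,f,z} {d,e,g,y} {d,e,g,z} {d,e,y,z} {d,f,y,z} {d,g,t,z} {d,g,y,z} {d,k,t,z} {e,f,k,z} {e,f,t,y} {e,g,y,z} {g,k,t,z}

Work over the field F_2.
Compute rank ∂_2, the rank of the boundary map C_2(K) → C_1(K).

rank∂_2=27

n_0=9 n_1=35 n_2=52 n_3=21  [Z2]
∂1: piv[ad,ae,af,ak,at,ay,az,dg] rk=8  ker:de,df,dk,dt,dy,dz,ef,eg,ek,et,ey,ez,fg,fk,ft,fy,fz,gk,gt,gy,gz,kt,ky,kz,ty,tz,yz
∂2: piv[ade,adk,adt,ady,adz,aek,aet,afk,aft,afy,afz,akt,akz,aty,atz,ayz,def,deg,dey,dez,dfg,dfy,dgt,dgy,dgz,fky,gkt] rk=27  ker:det,dfz,dkt,dkz,dtz,dyz,efk,eft,efy,efz,egt,egy,egz,ekt,ekz,ety,eyz,fgz,fkz,fty,fyz,gkz,gtz,gyz,ktz
∂3: piv[adkt,adkz,adtz,adyz,aekt,afkz,afty,afyz,aktz,defz,degy,degz,deyz,dfyz,dgtz,dgyz,efkz,efty,gktz] rk=19  ker:dktz,egyz
rk∂_2=27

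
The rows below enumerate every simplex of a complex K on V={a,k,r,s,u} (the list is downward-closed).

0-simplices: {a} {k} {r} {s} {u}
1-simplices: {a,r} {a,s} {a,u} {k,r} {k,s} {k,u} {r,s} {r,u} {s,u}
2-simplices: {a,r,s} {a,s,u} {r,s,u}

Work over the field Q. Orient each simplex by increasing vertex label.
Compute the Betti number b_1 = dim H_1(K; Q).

b_1=2

n_0=5 n_1=9 n_2=3  [Q]
∂1: piv[ar,as,au,kr] rk=4  ker:ks,ku,rs,ru,su
∂2: piv[ars,asu,rsu] rk=3
b_1=(9−4)−3=2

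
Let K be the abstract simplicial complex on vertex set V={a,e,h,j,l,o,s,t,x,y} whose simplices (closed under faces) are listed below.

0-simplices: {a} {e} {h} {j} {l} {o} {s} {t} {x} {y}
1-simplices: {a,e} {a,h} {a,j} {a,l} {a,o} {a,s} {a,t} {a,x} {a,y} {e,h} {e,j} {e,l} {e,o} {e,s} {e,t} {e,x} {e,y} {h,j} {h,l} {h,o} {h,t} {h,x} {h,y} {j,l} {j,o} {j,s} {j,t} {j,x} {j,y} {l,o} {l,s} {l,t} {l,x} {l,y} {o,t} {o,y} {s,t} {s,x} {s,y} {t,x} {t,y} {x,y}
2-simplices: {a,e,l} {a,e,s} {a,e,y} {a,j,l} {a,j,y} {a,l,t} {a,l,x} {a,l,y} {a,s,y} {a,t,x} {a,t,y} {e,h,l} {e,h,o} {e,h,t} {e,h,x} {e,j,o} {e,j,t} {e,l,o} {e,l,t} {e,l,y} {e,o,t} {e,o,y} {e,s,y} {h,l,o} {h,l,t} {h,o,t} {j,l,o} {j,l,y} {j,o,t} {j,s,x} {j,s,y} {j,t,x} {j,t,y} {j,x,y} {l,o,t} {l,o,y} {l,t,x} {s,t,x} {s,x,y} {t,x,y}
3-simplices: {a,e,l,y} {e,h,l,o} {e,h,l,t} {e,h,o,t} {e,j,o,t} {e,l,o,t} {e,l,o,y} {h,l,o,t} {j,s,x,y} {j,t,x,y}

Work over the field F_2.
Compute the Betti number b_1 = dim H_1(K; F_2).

b_1=6

n_0=10 n_1=42 n_2=40 n_3=10  [Z2]
∂1: piv[ae,ah,aj,al,ao,as,at,ax,ay] rk=9  ker:eh,ej,el,eo,es,et,ex,ey,hj,hl,ho,ht,hx,hy,jl,jo,js,jt,jx,jy,lo,ls,lt,lx,ly,ot,oy,st,sx,sy,tx,ty,xy
∂2: piv[ael,aes,aey,ajl,ajy,alt,alx,aly,asy,atx,aty,ehl,eho,eht,ehx,ejo,ejt,elo,elt,eot,eoy,jlo,jsx,jsy,jtx,jxy,stx] rk=27  ker:ely,esy,hlo,hlt,hot,jly,jot,jty,lot,loy,ltx,sxy,txy
∂3: piv[aely,ehlo,ehlt,ehot,ejot,elot,eloy,jsxy,jtxy] rk=9  ker:hlot
b_1=(42−9)−27=6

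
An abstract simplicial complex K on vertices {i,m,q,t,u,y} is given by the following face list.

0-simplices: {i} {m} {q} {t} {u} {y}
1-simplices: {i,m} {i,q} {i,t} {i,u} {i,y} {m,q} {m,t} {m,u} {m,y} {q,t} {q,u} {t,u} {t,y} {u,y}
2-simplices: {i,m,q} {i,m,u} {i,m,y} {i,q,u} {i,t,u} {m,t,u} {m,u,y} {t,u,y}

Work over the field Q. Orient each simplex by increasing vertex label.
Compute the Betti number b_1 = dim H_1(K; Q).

b_1=1

n_0=6 n_1=14 n_2=8  [Q]
∂1: piv[im,iq,it,iu,iy] rk=5  ker:mq,mt,mu,my,qt,qu,tu,ty,uy
∂2: piv[imq,imu,imy,iqu,itu,mtu,muy,tuy] rk=8
b_1=(14−5)−8=1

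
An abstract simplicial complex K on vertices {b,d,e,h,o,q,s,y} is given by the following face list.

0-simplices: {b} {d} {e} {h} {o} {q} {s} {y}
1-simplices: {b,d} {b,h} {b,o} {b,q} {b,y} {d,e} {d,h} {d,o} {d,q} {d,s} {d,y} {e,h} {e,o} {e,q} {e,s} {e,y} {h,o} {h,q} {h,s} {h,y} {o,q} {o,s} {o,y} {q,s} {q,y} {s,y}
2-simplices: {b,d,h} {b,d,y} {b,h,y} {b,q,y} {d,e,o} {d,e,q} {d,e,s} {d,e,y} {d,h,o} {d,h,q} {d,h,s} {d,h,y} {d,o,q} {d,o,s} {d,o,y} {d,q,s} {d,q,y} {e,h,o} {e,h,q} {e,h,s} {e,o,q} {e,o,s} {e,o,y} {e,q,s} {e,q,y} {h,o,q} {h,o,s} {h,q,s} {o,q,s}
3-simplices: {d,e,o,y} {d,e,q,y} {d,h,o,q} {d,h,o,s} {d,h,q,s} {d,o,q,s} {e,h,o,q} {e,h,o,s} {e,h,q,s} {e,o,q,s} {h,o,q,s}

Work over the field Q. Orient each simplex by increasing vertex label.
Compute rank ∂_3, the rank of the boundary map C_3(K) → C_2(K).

n_0=8 n_1=26 n_2=29 n_3=11  [Q]
∂1: piv[bd,bh,bo,bq,by,de,ds] rk=7  ker:dh,do,dq,dy,eh,eo,eq,es,ey,ho,hq,hs,hy,oq,os,oy,qs,qy,sy
∂2: piv[bdh,bdy,bhy,bqy,deo,deq,des,dey,dho,dhq,dhs,doq,dos,doy,dqs,dqy,eho] rk=17  ker:dhy,ehq,ehs,eoq,eos,eoy,eqs,eqy,hoq,hos,hqs,oqs
∂3: piv[deoy,deqy,dhoq,dhos,dhqs,doqs,ehoq,ehos,ehqs] rk=9  ker:eoqs,hoqs
rk∂_3=9

rank∂_3=9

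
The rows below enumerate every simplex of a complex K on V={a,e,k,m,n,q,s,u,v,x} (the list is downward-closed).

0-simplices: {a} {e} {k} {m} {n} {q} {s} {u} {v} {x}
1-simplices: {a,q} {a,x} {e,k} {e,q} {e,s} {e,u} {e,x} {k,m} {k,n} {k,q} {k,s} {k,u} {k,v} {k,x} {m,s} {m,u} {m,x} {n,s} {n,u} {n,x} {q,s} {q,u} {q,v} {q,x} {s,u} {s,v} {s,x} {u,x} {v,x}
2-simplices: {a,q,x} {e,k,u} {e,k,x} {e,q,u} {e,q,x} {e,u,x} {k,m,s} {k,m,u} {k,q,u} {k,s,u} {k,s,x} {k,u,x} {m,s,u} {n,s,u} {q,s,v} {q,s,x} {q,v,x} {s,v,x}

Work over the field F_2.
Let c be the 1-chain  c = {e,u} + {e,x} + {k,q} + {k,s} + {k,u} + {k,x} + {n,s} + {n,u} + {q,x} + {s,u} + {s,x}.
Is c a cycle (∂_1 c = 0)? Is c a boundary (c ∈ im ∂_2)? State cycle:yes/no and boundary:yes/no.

n_0=10 n_1=29 n_2=18  [Z2]
∂1: piv[aq,ax,ek,eq,es,eu,km,kn,kv] rk=9  ker:ex,kq,ks,ku,kx,ms,mu,mx,ns,nu,nx,qs,qu,qv,qx,su,sv,sx,ux,vx
∂2: piv[aqx,eku,ekx,equ,eqx,eux,kms,kmu,kqu,ksu,ksx,nsu,qsv,qsx,qvx] rk=15  ker:kux,msu,svx
∂1c = 0
c vs im∂2: reduces to 0 ⇒ boundary

cycle:yes boundary:yes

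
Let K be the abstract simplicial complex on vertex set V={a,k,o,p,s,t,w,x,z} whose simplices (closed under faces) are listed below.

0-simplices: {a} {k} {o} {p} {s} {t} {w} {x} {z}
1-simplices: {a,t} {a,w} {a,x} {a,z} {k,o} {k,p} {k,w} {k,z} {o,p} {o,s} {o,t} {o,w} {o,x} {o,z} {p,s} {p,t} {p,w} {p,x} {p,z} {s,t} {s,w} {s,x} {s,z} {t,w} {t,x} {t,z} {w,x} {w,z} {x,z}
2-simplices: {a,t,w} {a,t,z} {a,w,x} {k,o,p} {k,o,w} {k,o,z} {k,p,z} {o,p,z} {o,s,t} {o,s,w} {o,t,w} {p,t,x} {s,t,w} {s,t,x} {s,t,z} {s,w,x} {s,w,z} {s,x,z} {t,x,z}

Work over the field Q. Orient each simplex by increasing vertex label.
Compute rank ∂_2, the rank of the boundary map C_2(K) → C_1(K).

rank∂_2=16

n_0=9 n_1=29 n_2=19  [Q]
∂1: piv[at,aw,ax,az,ko,kp,kw,os] rk=8  ker:kz,op,ot,ow,ox,oz,ps,pt,pw,px,pz,st,sw,sx,sz,tw,tx,tz,wx,wz,xz
∂2: piv[atw,atz,awx,kop,kow,koz,kpz,ost,osw,otw,ptx,stx,stz,swx,swz,sxz] rk=16  ker:opz,stw,txz
rk∂_2=16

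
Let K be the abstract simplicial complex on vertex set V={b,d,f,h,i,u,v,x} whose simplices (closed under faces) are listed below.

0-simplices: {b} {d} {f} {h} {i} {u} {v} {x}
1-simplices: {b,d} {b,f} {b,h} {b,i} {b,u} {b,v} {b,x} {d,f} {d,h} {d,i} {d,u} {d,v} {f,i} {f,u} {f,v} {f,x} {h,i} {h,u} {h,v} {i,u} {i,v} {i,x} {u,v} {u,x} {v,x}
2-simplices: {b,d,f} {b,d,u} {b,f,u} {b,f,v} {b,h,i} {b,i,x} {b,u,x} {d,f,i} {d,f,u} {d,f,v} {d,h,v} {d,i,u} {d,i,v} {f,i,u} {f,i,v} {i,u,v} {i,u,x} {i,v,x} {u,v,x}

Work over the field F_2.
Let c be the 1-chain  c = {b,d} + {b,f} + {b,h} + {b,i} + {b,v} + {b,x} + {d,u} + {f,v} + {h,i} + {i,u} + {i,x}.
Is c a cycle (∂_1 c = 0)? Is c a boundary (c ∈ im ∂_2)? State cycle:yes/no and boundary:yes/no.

n_0=8 n_1=25 n_2=19  [Z2]
∂1: piv[bd,bf,bh,bi,bu,bv,bx] rk=7  ker:df,dh,di,du,dv,fi,fu,fv,fx,hi,hu,hv,iu,iv,ix,uv,ux,vx
∂2: piv[bdf,bdu,bfu,bfv,bhi,bix,bux,dfi,dfv,dhv,diu,div,iuv,iux,ivx] rk=15  ker:dfu,fiu,fiv,uvx
∂1c = 0
c vs im∂2: reduces to 0 ⇒ boundary

cycle:yes boundary:yes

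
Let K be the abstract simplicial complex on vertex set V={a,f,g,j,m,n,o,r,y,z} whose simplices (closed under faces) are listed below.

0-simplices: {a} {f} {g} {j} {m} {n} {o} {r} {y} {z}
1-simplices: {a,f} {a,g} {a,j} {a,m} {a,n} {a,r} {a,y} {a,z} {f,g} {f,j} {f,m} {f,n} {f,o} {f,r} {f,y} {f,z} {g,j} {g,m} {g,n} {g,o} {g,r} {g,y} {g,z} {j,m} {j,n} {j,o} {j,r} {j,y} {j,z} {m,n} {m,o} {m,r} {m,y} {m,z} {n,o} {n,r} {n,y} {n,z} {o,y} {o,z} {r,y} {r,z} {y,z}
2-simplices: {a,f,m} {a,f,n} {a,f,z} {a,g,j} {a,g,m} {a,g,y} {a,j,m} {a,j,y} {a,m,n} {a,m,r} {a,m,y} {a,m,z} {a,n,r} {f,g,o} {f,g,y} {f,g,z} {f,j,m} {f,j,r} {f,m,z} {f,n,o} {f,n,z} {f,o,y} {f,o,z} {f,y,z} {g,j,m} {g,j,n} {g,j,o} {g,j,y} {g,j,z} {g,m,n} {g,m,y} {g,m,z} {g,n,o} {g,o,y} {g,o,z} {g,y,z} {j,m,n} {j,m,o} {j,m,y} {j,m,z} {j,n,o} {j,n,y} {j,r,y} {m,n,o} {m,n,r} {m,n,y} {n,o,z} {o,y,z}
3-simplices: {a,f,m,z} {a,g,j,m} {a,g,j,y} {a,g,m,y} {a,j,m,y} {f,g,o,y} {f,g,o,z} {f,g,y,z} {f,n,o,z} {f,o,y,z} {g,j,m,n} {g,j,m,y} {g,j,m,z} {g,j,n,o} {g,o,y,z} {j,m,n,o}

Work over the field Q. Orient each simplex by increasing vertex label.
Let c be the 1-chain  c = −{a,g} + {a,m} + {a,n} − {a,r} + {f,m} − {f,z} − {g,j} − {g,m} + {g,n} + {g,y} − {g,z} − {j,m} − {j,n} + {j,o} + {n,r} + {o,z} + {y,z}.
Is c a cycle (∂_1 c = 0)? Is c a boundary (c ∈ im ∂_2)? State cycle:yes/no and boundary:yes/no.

n_0=10 n_1=43 n_2=48 n_3=16  [Q]
∂1: piv[af,ag,aj,am,an,ar,ay,az,fo] rk=9  ker:fg,fj,fm,fn,fr,fy,fz,gj,gm,gn,go,gr,gy,gz,jm,jn,jo,jr,jy,jz,mn,mo,mr,my,mz,no,nr,ny,nz,oy,oz,ry,rz,yz
∂2: piv[afm,afn,afz,agj,agm,agy,ajm,ajy,amn,amr,amy,amz,anr,fgo,fgy,fgz,fjm,fjr,fno,fnz,foy,foz,fyz,gjn,gjo,gjz,gmn,gmz,jmo,jny,jry] rk=31  ker:fmz,gjm,gjy,gmy,gno,goy,goz,gyz,jmn,jmy,jmz,jno,mno,mnr,mny,noz,oyz
∂3: piv[afmz,agjm,agjy,agmy,ajmy,fgoy,fgoz,fgyz,fnoz,foyz,gjmn,gjmz,gjno,jmno] rk=14  ker:gjmy,goyz
∂1c = 0
c vs im∂2: reduces to 0 ⇒ boundary

cycle:yes boundary:yes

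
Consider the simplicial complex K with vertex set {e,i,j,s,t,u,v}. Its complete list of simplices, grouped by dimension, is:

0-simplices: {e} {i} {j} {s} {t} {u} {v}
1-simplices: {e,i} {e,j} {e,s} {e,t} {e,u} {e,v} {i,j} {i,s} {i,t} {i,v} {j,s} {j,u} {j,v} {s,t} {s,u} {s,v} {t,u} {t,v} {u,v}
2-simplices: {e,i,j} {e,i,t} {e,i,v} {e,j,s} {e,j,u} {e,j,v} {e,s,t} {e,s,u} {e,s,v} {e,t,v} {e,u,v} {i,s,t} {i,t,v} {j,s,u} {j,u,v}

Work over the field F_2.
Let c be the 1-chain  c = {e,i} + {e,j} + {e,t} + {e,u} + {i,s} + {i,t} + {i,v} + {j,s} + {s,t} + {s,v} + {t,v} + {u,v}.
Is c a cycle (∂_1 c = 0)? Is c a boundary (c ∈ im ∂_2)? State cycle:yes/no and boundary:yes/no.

cycle:yes boundary:yes

n_0=7 n_1=19 n_2=15  [Z2]
∂1: piv[ei,ej,es,et,eu,ev] rk=6  ker:ij,is,it,iv,js,ju,jv,st,su,sv,tu,tv,uv
∂2: piv[eij,eit,eiv,ejs,eju,ejv,est,esu,esv,etv,euv,ist] rk=12  ker:itv,jsu,juv
∂1c = 0
c vs im∂2: reduces to 0 ⇒ boundary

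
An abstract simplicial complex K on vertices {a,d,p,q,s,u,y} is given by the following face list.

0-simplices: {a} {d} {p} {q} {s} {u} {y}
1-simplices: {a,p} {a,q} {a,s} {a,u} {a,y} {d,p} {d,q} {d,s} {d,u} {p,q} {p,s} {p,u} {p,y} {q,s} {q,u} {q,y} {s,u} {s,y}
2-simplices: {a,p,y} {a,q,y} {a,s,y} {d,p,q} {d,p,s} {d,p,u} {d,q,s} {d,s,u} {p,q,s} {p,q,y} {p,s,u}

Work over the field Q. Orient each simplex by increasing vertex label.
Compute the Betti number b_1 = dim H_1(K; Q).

b_1=3

n_0=7 n_1=18 n_2=11  [Q]
∂1: piv[ap,aq,as,au,ay,dp] rk=6  ker:dq,ds,du,pq,ps,pu,py,qs,qu,qy,su,sy
∂2: piv[apy,aqy,asy,dpq,dps,dpu,dqs,dsu,pqy] rk=9  ker:pqs,psu
b_1=(18−6)−9=3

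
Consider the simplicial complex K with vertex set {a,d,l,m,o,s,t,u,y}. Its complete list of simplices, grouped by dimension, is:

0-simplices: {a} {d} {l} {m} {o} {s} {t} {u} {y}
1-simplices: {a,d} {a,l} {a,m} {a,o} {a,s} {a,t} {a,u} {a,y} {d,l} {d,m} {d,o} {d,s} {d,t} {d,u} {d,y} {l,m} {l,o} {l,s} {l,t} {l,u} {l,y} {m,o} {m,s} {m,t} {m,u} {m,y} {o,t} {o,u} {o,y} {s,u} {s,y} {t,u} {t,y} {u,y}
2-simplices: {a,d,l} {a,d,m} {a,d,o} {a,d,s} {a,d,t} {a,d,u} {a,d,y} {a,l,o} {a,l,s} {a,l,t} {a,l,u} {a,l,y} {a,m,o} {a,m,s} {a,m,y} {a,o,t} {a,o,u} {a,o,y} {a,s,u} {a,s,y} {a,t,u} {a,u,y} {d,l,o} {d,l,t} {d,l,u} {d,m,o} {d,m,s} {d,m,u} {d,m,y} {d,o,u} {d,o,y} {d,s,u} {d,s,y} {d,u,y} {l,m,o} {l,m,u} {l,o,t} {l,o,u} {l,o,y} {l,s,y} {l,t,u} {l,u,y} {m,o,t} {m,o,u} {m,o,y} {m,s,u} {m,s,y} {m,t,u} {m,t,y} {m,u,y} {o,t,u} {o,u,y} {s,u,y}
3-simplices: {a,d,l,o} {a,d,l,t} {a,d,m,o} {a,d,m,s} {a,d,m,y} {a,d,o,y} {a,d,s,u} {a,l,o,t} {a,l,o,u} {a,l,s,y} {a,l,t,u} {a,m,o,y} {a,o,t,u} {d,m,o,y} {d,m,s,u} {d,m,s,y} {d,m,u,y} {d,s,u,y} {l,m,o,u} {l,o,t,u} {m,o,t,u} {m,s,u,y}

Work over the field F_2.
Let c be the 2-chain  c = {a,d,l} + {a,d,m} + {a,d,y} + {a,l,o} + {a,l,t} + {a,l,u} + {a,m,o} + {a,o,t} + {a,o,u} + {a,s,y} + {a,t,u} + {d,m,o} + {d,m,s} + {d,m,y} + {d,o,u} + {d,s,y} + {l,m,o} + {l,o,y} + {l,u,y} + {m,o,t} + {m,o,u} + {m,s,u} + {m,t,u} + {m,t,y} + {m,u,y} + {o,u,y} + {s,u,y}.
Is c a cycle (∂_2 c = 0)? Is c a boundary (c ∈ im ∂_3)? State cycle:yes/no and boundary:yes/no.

cycle:no boundary:no

n_0=9 n_1=34 n_2=53 n_3=22  [Z2]
∂1: piv[ad,al,am,ao,as,at,au,ay] rk=8  ker:dl,dm,do,ds,dt,du,dy,lm,lo,ls,lt,lu,ly,mo,ms,mt,mu,my,ot,ou,oy,su,sy,tu,ty,uy
∂2: piv[adl,adm,ado,ads,adt,adu,ady,alo,als,alt,alu,aly,amo,ams,amy,aot,aou,aoy,asu,asy,atu,auy,dmu,lmo,mot,mty] rk=26  ker:dlo,dlt,dlu,dmo,dms,dmy,dou,doy,dsu,dsy,duy,lmu,lot,lou,loy,lsy,ltu,luy,mou,moy,msu,msy,mtu,muy,otu,ouy,suy
∂3: piv[adlo,adlt,admo,adms,admy,adoy,adsu,alot,alou,alsy,altu,amoy,aotu,dmsu,dmsy,dmuy,dsuy,lmou,motu] rk=19  ker:dmoy,lotu,msuy
∂2c = {a,d} + {a,s} + {a,t} + {a,u} + {d,l} + {d,u} + {d,y} + {l,m} + {l,o} + {l,t} + {m,o} + {m,t} + {m,y} + {s,y} + {t,y}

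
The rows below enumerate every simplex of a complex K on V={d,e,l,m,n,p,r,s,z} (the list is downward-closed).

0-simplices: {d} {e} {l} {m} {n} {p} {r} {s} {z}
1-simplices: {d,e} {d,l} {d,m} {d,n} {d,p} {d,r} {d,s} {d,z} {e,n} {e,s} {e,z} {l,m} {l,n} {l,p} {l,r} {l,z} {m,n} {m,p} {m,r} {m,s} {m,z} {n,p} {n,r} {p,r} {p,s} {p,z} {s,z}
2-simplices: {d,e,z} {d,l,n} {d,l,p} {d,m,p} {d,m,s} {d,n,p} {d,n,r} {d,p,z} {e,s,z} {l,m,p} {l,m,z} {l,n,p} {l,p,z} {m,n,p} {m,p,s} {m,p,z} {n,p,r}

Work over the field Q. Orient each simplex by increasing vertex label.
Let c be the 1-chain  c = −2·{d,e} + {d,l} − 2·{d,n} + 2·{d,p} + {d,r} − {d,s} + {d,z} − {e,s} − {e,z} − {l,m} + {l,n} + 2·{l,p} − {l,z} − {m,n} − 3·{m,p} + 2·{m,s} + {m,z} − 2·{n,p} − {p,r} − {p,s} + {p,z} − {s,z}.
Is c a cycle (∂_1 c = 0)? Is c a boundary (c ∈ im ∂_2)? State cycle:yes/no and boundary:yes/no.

n_0=9 n_1=27 n_2=17  [Q]
∂1: piv[de,dl,dm,dn,dp,dr,ds,dz] rk=8  ker:en,es,ez,lm,ln,lp,lr,lz,mn,mp,mr,ms,mz,np,nr,pr,ps,pz,sz
∂2: piv[dez,dln,dlp,dmp,dms,dnp,dnr,dpz,esz,lmp,lmz,lpz,mnp,mps,npr] rk=15  ker:lnp,mpz
∂1c = 0
c vs im∂2: reduces to 0 ⇒ boundary

cycle:yes boundary:yes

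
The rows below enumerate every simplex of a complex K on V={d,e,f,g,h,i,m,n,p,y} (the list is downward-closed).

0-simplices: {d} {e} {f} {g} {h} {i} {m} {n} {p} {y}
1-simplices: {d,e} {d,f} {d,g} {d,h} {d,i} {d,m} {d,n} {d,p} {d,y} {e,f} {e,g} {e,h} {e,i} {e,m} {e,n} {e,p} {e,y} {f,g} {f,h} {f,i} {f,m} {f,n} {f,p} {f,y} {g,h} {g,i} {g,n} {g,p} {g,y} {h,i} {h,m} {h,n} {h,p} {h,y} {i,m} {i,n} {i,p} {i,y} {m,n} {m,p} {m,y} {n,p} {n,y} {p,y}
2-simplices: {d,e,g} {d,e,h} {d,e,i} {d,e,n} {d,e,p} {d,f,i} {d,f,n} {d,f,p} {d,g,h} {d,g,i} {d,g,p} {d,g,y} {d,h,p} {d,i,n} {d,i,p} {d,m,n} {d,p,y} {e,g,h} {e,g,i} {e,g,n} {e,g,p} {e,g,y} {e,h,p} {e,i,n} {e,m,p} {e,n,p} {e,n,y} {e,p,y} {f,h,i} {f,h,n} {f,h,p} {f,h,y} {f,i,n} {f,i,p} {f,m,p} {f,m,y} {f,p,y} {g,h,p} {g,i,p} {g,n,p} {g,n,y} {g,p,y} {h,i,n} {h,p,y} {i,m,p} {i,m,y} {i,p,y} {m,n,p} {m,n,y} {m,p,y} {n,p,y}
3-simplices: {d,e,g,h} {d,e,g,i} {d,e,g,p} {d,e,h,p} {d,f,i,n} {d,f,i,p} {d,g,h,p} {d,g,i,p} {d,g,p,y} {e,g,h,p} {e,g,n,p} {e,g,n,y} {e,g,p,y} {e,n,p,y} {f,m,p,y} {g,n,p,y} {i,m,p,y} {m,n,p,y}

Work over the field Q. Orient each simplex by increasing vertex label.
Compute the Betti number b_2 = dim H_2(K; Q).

b_2=3

n_0=10 n_1=44 n_2=51 n_3=18  [Q]
∂1: piv[de,df,dg,dh,di,dm,dn,dp,dy] rk=9  ker:ef,eg,eh,ei,em,en,ep,ey,fg,fh,fi,fm,fn,fp,fy,gh,gi,gn,gp,gy,hi,hm,hn,hp,hy,im,in,ip,iy,mn,mp,my,np,ny,py
∂2: piv[deg,deh,dei,den,dep,dfi,dfn,dfp,dgh,dgi,dgp,dgy,dhp,din,dip,dmn,dpy,egn,egy,emp,enp,eny,fhi,fhn,fhp,fhy,fmp,fmy,fpy,imp,imy,mnp] rk=32  ker:egh,egi,egp,ehp,ein,epy,fin,fip,ghp,gip,gnp,gny,gpy,hin,hpy,ipy,mny,mpy,npy
∂3: piv[degh,degi,degp,dehp,dfin,dfip,dghp,dgip,dgpy,egnp,egny,egpy,enpy,fmpy,impy,mnpy] rk=16  ker:eghp,gnpy
b_2=(51−32)−16=3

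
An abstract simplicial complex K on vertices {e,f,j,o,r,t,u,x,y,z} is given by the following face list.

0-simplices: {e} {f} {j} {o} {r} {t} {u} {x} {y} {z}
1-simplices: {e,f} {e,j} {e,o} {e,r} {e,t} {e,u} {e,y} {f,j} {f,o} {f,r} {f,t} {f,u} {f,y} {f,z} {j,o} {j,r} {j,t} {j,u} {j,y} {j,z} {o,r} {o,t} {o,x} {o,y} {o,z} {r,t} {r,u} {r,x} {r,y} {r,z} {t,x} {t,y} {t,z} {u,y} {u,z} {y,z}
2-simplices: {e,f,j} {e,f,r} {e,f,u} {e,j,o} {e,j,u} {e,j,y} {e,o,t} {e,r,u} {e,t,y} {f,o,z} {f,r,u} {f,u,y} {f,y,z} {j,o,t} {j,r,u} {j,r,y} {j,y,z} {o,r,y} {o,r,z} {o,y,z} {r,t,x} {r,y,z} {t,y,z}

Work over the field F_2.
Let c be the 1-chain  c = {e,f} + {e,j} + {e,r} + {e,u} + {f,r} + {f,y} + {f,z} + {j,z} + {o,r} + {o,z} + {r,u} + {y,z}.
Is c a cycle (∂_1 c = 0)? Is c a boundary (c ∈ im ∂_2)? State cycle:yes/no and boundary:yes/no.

n_0=10 n_1=36 n_2=23  [Z2]
∂1: piv[ef,ej,eo,er,et,eu,ey,fz,ox] rk=9  ker:fj,fo,fr,ft,fu,fy,jo,jr,jt,ju,jy,jz,or,ot,oy,oz,rt,ru,rx,ry,rz,tx,ty,tz,uy,uz,yz
∂2: piv[efj,efr,efu,ejo,eju,ejy,eot,eru,ety,foz,fuy,fyz,jot,jru,jry,jyz,ory,orz,oyz,rtx,tyz] rk=21  ker:fru,ryz
∂1c = 0
c vs im∂2: reduces to 0 ⇒ boundary

cycle:yes boundary:yes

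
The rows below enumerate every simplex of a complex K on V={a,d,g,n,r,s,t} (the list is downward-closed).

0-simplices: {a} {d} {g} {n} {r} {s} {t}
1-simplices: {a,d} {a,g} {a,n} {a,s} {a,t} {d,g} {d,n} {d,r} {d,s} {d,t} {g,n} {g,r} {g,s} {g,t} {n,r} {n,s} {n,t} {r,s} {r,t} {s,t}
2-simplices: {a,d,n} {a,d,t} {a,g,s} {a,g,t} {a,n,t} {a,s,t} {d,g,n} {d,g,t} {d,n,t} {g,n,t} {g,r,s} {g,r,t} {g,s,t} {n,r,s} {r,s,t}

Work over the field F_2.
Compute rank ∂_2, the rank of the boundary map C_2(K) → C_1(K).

rank∂_2=11

n_0=7 n_1=20 n_2=15  [Z2]
∂1: piv[ad,ag,an,as,at,dr] rk=6  ker:dg,dn,ds,dt,gn,gr,gs,gt,nr,ns,nt,rs,rt,st
∂2: piv[adn,adt,ags,agt,ant,ast,dgn,dgt,grs,grt,nrs] rk=11  ker:dnt,gnt,gst,rst
rk∂_2=11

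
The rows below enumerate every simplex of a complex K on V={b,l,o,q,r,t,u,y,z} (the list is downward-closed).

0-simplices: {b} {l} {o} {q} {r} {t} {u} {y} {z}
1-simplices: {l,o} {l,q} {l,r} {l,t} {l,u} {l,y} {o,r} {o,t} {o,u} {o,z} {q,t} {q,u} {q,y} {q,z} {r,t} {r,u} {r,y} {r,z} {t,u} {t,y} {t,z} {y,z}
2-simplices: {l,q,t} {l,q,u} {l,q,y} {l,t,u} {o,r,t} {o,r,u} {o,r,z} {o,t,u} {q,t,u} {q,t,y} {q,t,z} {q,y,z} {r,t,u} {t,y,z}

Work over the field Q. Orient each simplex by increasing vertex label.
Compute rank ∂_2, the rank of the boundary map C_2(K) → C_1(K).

rank∂_2=11

n_0=9 n_1=22 n_2=14  [Q]
∂1: piv[lo,lq,lr,lt,lu,ly,oz] rk=7  ker:or,ot,ou,qt,qu,qy,qz,rt,ru,ry,rz,tu,ty,tz,yz
∂2: piv[lqt,lqu,lqy,ltu,ort,oru,orz,otu,qty,qtz,qyz] rk=11  ker:qtu,rtu,tyz
rk∂_2=11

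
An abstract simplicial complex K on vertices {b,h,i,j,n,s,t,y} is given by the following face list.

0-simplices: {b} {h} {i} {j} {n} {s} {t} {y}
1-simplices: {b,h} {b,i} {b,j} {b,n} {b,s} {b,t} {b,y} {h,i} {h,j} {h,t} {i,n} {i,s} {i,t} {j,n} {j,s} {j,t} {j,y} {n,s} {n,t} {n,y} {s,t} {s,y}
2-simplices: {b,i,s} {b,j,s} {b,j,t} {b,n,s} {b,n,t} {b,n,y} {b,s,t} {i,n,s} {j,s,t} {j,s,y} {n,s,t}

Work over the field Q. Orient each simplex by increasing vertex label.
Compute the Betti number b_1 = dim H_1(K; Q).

b_1=6

n_0=8 n_1=22 n_2=11  [Q]
∂1: piv[bh,bi,bj,bn,bs,bt,by] rk=7  ker:hi,hj,ht,in,is,it,jn,js,jt,jy,ns,nt,ny,st,sy
∂2: piv[bis,bjs,bjt,bns,bnt,bny,bst,ins,jsy] rk=9  ker:jst,nst
b_1=(22−7)−9=6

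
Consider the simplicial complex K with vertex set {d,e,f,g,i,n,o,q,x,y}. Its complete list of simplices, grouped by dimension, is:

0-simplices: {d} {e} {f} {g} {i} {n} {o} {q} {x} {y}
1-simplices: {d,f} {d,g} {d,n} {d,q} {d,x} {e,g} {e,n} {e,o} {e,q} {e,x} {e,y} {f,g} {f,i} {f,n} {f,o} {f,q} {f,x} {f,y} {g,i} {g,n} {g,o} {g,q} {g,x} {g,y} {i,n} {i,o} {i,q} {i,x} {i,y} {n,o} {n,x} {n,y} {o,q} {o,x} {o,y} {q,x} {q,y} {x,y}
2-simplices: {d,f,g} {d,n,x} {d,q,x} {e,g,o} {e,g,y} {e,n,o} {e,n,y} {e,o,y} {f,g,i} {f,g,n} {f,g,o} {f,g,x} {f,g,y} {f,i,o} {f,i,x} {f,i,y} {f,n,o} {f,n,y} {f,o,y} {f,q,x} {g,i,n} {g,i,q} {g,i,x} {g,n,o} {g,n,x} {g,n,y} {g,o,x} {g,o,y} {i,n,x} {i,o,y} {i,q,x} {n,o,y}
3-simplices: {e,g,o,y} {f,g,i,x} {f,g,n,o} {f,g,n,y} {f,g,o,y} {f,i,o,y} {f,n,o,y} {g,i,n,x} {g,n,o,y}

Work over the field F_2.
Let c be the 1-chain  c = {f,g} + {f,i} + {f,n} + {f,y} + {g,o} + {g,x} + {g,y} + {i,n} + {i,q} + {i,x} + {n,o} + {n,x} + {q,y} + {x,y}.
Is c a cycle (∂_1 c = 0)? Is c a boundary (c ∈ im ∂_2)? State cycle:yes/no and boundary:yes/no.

cycle:yes boundary:no

n_0=10 n_1=38 n_2=32 n_3=9  [Z2]
∂1: piv[df,dg,dn,dq,dx,eg,eo,ey,fi] rk=9  ker:en,eq,ex,fg,fn,fo,fq,fx,fy,gi,gn,go,gq,gx,gy,in,io,iq,ix,iy,no,nx,ny,oq,ox,oy,qx,qy,xy
∂2: piv[dfg,dnx,dqx,ego,egy,eno,eny,eoy,fgi,fgn,fgo,fgx,fgy,fio,fix,fiy,fno,fqx,gin,giq,gnx,gox,iqx] rk=23  ker:fny,foy,gix,gno,gny,goy,inx,ioy,noy
∂3: piv[egoy,fgix,fgno,fgny,fgoy,fioy,fnoy,ginx] rk=8  ker:gnoy
∂1c = 0
c vs im∂2: residual ≠ 0 ⇒ not boundary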